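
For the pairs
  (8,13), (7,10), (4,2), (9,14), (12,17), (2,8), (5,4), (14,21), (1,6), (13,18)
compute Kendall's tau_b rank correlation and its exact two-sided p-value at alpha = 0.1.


Step 1: Enumerate the 45 unordered pairs (i,j) with i<j and classify each by sign(x_j-x_i) * sign(y_j-y_i).
  (1,2):dx=-1,dy=-3->C; (1,3):dx=-4,dy=-11->C; (1,4):dx=+1,dy=+1->C; (1,5):dx=+4,dy=+4->C
  (1,6):dx=-6,dy=-5->C; (1,7):dx=-3,dy=-9->C; (1,8):dx=+6,dy=+8->C; (1,9):dx=-7,dy=-7->C
  (1,10):dx=+5,dy=+5->C; (2,3):dx=-3,dy=-8->C; (2,4):dx=+2,dy=+4->C; (2,5):dx=+5,dy=+7->C
  (2,6):dx=-5,dy=-2->C; (2,7):dx=-2,dy=-6->C; (2,8):dx=+7,dy=+11->C; (2,9):dx=-6,dy=-4->C
  (2,10):dx=+6,dy=+8->C; (3,4):dx=+5,dy=+12->C; (3,5):dx=+8,dy=+15->C; (3,6):dx=-2,dy=+6->D
  (3,7):dx=+1,dy=+2->C; (3,8):dx=+10,dy=+19->C; (3,9):dx=-3,dy=+4->D; (3,10):dx=+9,dy=+16->C
  (4,5):dx=+3,dy=+3->C; (4,6):dx=-7,dy=-6->C; (4,7):dx=-4,dy=-10->C; (4,8):dx=+5,dy=+7->C
  (4,9):dx=-8,dy=-8->C; (4,10):dx=+4,dy=+4->C; (5,6):dx=-10,dy=-9->C; (5,7):dx=-7,dy=-13->C
  (5,8):dx=+2,dy=+4->C; (5,9):dx=-11,dy=-11->C; (5,10):dx=+1,dy=+1->C; (6,7):dx=+3,dy=-4->D
  (6,8):dx=+12,dy=+13->C; (6,9):dx=-1,dy=-2->C; (6,10):dx=+11,dy=+10->C; (7,8):dx=+9,dy=+17->C
  (7,9):dx=-4,dy=+2->D; (7,10):dx=+8,dy=+14->C; (8,9):dx=-13,dy=-15->C; (8,10):dx=-1,dy=-3->C
  (9,10):dx=+12,dy=+12->C
Step 2: C = 41, D = 4, total pairs = 45.
Step 3: tau = (C - D)/(n(n-1)/2) = (41 - 4)/45 = 0.822222.
Step 4: Exact two-sided p-value (enumerate n! = 3628800 permutations of y under H0): p = 0.000358.
Step 5: alpha = 0.1. reject H0.

tau_b = 0.8222 (C=41, D=4), p = 0.000358, reject H0.


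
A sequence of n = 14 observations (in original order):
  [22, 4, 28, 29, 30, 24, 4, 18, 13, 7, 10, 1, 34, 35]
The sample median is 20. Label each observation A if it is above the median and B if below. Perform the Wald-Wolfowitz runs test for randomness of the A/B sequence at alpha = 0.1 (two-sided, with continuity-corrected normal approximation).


Step 1: Compute median = 20; label A = above, B = below.
Labels in order: ABAAAABBBBBBAA  (n_A = 7, n_B = 7)
Step 2: Count runs R = 5.
Step 3: Under H0 (random ordering), E[R] = 2*n_A*n_B/(n_A+n_B) + 1 = 2*7*7/14 + 1 = 8.0000.
        Var[R] = 2*n_A*n_B*(2*n_A*n_B - n_A - n_B) / ((n_A+n_B)^2 * (n_A+n_B-1)) = 8232/2548 = 3.2308.
        SD[R] = 1.7974.
Step 4: Continuity-corrected z = (R + 0.5 - E[R]) / SD[R] = (5 + 0.5 - 8.0000) / 1.7974 = -1.3909.
Step 5: Two-sided p-value via normal approximation = 2*(1 - Phi(|z|)) = 0.164264.
Step 6: alpha = 0.1. fail to reject H0.

R = 5, z = -1.3909, p = 0.164264, fail to reject H0.


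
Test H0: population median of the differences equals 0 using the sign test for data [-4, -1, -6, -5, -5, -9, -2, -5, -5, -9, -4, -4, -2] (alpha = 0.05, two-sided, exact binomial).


Step 1: Discard zero differences. Original n = 13; n_eff = number of nonzero differences = 13.
Nonzero differences (with sign): -4, -1, -6, -5, -5, -9, -2, -5, -5, -9, -4, -4, -2
Step 2: Count signs: positive = 0, negative = 13.
Step 3: Under H0: P(positive) = 0.5, so the number of positives S ~ Bin(13, 0.5).
Step 4: Two-sided exact p-value = sum of Bin(13,0.5) probabilities at or below the observed probability = 0.000244.
Step 5: alpha = 0.05. reject H0.

n_eff = 13, pos = 0, neg = 13, p = 0.000244, reject H0.


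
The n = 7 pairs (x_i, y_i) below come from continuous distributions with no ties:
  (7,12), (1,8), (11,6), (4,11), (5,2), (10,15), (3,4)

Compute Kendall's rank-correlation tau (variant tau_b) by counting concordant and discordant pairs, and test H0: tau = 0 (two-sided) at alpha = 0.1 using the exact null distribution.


Step 1: Enumerate the 21 unordered pairs (i,j) with i<j and classify each by sign(x_j-x_i) * sign(y_j-y_i).
  (1,2):dx=-6,dy=-4->C; (1,3):dx=+4,dy=-6->D; (1,4):dx=-3,dy=-1->C; (1,5):dx=-2,dy=-10->C
  (1,6):dx=+3,dy=+3->C; (1,7):dx=-4,dy=-8->C; (2,3):dx=+10,dy=-2->D; (2,4):dx=+3,dy=+3->C
  (2,5):dx=+4,dy=-6->D; (2,6):dx=+9,dy=+7->C; (2,7):dx=+2,dy=-4->D; (3,4):dx=-7,dy=+5->D
  (3,5):dx=-6,dy=-4->C; (3,6):dx=-1,dy=+9->D; (3,7):dx=-8,dy=-2->C; (4,5):dx=+1,dy=-9->D
  (4,6):dx=+6,dy=+4->C; (4,7):dx=-1,dy=-7->C; (5,6):dx=+5,dy=+13->C; (5,7):dx=-2,dy=+2->D
  (6,7):dx=-7,dy=-11->C
Step 2: C = 13, D = 8, total pairs = 21.
Step 3: tau = (C - D)/(n(n-1)/2) = (13 - 8)/21 = 0.238095.
Step 4: Exact two-sided p-value (enumerate n! = 5040 permutations of y under H0): p = 0.561905.
Step 5: alpha = 0.1. fail to reject H0.

tau_b = 0.2381 (C=13, D=8), p = 0.561905, fail to reject H0.


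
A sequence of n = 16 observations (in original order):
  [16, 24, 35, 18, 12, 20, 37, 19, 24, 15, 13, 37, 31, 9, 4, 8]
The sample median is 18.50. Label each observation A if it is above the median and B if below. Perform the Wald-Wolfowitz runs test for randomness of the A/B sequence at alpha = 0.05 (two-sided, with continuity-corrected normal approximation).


Step 1: Compute median = 18.50; label A = above, B = below.
Labels in order: BAABBAAAABBAABBB  (n_A = 8, n_B = 8)
Step 2: Count runs R = 7.
Step 3: Under H0 (random ordering), E[R] = 2*n_A*n_B/(n_A+n_B) + 1 = 2*8*8/16 + 1 = 9.0000.
        Var[R] = 2*n_A*n_B*(2*n_A*n_B - n_A - n_B) / ((n_A+n_B)^2 * (n_A+n_B-1)) = 14336/3840 = 3.7333.
        SD[R] = 1.9322.
Step 4: Continuity-corrected z = (R + 0.5 - E[R]) / SD[R] = (7 + 0.5 - 9.0000) / 1.9322 = -0.7763.
Step 5: Two-sided p-value via normal approximation = 2*(1 - Phi(|z|)) = 0.437558.
Step 6: alpha = 0.05. fail to reject H0.

R = 7, z = -0.7763, p = 0.437558, fail to reject H0.


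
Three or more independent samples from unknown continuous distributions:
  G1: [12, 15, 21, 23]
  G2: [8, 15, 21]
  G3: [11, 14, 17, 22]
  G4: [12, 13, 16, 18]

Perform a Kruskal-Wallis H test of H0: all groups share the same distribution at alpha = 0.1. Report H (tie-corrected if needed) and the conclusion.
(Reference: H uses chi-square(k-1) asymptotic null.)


Step 1: Combine all N = 15 observations and assign midranks.
sorted (value, group, rank): (8,G2,1), (11,G3,2), (12,G1,3.5), (12,G4,3.5), (13,G4,5), (14,G3,6), (15,G1,7.5), (15,G2,7.5), (16,G4,9), (17,G3,10), (18,G4,11), (21,G1,12.5), (21,G2,12.5), (22,G3,14), (23,G1,15)
Step 2: Sum ranks within each group.
R_1 = 38.5 (n_1 = 4)
R_2 = 21 (n_2 = 3)
R_3 = 32 (n_3 = 4)
R_4 = 28.5 (n_4 = 4)
Step 3: H = 12/(N(N+1)) * sum(R_i^2/n_i) - 3(N+1)
     = 12/(15*16) * (38.5^2/4 + 21^2/3 + 32^2/4 + 28.5^2/4) - 3*16
     = 0.050000 * 976.625 - 48
     = 0.831250.
Step 4: Ties present; correction factor C = 1 - 18/(15^3 - 15) = 0.994643. Corrected H = 0.831250 / 0.994643 = 0.835727.
Step 5: Under H0, H ~ chi^2(3); p-value = 0.840904.
Step 6: alpha = 0.1. fail to reject H0.

H = 0.8357, df = 3, p = 0.840904, fail to reject H0.


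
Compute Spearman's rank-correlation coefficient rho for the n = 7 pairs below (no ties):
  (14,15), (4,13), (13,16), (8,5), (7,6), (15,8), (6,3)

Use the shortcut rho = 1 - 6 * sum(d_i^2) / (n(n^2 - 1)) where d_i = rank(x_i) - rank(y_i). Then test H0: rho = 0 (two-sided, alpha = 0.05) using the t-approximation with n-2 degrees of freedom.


Step 1: Rank x and y separately (midranks; no ties here).
rank(x): 14->6, 4->1, 13->5, 8->4, 7->3, 15->7, 6->2
rank(y): 15->6, 13->5, 16->7, 5->2, 6->3, 8->4, 3->1
Step 2: d_i = R_x(i) - R_y(i); compute d_i^2.
  (6-6)^2=0, (1-5)^2=16, (5-7)^2=4, (4-2)^2=4, (3-3)^2=0, (7-4)^2=9, (2-1)^2=1
sum(d^2) = 34.
Step 3: rho = 1 - 6*34 / (7*(7^2 - 1)) = 1 - 204/336 = 0.392857.
Step 4: Under H0, t = rho * sqrt((n-2)/(1-rho^2)) = 0.9553 ~ t(5).
Step 5: Two-sided p-value from the t-distribution with 5 df = 0.383317.
Step 6: alpha = 0.05. fail to reject H0.

rho = 0.3929, p = 0.383317, fail to reject H0 at alpha = 0.05.


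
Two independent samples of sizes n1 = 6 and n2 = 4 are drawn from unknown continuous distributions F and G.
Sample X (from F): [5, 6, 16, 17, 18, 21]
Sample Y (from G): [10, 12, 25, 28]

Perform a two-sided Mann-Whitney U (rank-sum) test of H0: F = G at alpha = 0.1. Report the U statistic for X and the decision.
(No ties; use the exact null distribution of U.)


Step 1: Combine and sort all 10 observations; assign midranks.
sorted (value, group): (5,X), (6,X), (10,Y), (12,Y), (16,X), (17,X), (18,X), (21,X), (25,Y), (28,Y)
ranks: 5->1, 6->2, 10->3, 12->4, 16->5, 17->6, 18->7, 21->8, 25->9, 28->10
Step 2: Rank sum for X: R1 = 1 + 2 + 5 + 6 + 7 + 8 = 29.
Step 3: U_X = R1 - n1(n1+1)/2 = 29 - 6*7/2 = 29 - 21 = 8.
       U_Y = n1*n2 - U_X = 24 - 8 = 16.
Step 4: No ties, so the exact null distribution of U (based on enumerating the C(10,6) = 210 equally likely rank assignments) gives the two-sided p-value.
Step 5: p-value = 0.476190; compare to alpha = 0.1. fail to reject H0.

U_X = 8, p = 0.476190, fail to reject H0 at alpha = 0.1.


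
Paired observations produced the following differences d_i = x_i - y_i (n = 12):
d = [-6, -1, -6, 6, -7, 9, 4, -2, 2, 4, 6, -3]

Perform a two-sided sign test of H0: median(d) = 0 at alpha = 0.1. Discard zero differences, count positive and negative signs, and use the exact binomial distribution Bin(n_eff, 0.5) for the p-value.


Step 1: Discard zero differences. Original n = 12; n_eff = number of nonzero differences = 12.
Nonzero differences (with sign): -6, -1, -6, +6, -7, +9, +4, -2, +2, +4, +6, -3
Step 2: Count signs: positive = 6, negative = 6.
Step 3: Under H0: P(positive) = 0.5, so the number of positives S ~ Bin(12, 0.5).
Step 4: Two-sided exact p-value = sum of Bin(12,0.5) probabilities at or below the observed probability = 1.000000.
Step 5: alpha = 0.1. fail to reject H0.

n_eff = 12, pos = 6, neg = 6, p = 1.000000, fail to reject H0.


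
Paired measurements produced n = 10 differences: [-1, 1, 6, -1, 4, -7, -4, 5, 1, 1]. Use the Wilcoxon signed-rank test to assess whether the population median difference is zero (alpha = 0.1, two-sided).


Step 1: Drop any zero differences (none here) and take |d_i|.
|d| = [1, 1, 6, 1, 4, 7, 4, 5, 1, 1]
Step 2: Midrank |d_i| (ties get averaged ranks).
ranks: |1|->3, |1|->3, |6|->9, |1|->3, |4|->6.5, |7|->10, |4|->6.5, |5|->8, |1|->3, |1|->3
Step 3: Attach original signs; sum ranks with positive sign and with negative sign.
W+ = 3 + 9 + 6.5 + 8 + 3 + 3 = 32.5
W- = 3 + 3 + 10 + 6.5 = 22.5
(Check: W+ + W- = 55 should equal n(n+1)/2 = 55.)
Step 4: Test statistic W = min(W+, W-) = 22.5.
Step 5: Ties in |d|, so use the tie-corrected normal approximation.
        E[W] = n(n+1)/4 = 10*11/4 = 27.5.
        Tie groups: |d|=1 (t=5), |d|=4 (t=2); sum(t^3 - t) = 126.
        Var[W] = n(n+1)(2n+1)/24 - sum(t^3-t)/48 = 2310/24 - 126/48 = 93.625.
        z = (W - E[W]) / sqrt(Var[W]) = (22.5 - 27.5) / 9.6760 = -0.5167.
        Two-sided p = 2*Phi(z) = 0.605336.
Step 6: alpha = 0.1. fail to reject H0.

W+ = 32.5, W- = 22.5, W = min = 22.5, p = 0.605336, fail to reject H0.


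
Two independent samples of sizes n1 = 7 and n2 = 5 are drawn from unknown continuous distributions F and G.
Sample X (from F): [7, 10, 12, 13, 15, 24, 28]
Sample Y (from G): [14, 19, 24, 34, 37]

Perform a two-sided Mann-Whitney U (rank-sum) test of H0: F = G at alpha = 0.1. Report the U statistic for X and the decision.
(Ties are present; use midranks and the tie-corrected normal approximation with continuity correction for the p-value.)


Step 1: Combine and sort all 12 observations; assign midranks.
sorted (value, group): (7,X), (10,X), (12,X), (13,X), (14,Y), (15,X), (19,Y), (24,X), (24,Y), (28,X), (34,Y), (37,Y)
ranks: 7->1, 10->2, 12->3, 13->4, 14->5, 15->6, 19->7, 24->8.5, 24->8.5, 28->10, 34->11, 37->12
Step 2: Rank sum for X: R1 = 1 + 2 + 3 + 4 + 6 + 8.5 + 10 = 34.5.
Step 3: U_X = R1 - n1(n1+1)/2 = 34.5 - 7*8/2 = 34.5 - 28 = 6.5.
       U_Y = n1*n2 - U_X = 35 - 6.5 = 28.5.
Step 4: Ties are present, so use the tie-corrected normal approximation (with continuity correction) for the p-value.
Step 5: p-value = 0.087602; compare to alpha = 0.1. reject H0.

U_X = 6.5, p = 0.087602, reject H0 at alpha = 0.1.


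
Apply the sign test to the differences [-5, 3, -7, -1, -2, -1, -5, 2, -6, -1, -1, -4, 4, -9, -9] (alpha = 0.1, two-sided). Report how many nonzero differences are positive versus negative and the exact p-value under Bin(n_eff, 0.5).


Step 1: Discard zero differences. Original n = 15; n_eff = number of nonzero differences = 15.
Nonzero differences (with sign): -5, +3, -7, -1, -2, -1, -5, +2, -6, -1, -1, -4, +4, -9, -9
Step 2: Count signs: positive = 3, negative = 12.
Step 3: Under H0: P(positive) = 0.5, so the number of positives S ~ Bin(15, 0.5).
Step 4: Two-sided exact p-value = sum of Bin(15,0.5) probabilities at or below the observed probability = 0.035156.
Step 5: alpha = 0.1. reject H0.

n_eff = 15, pos = 3, neg = 12, p = 0.035156, reject H0.


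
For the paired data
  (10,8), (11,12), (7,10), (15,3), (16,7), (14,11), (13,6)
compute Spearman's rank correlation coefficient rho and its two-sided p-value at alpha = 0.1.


Step 1: Rank x and y separately (midranks; no ties here).
rank(x): 10->2, 11->3, 7->1, 15->6, 16->7, 14->5, 13->4
rank(y): 8->4, 12->7, 10->5, 3->1, 7->3, 11->6, 6->2
Step 2: d_i = R_x(i) - R_y(i); compute d_i^2.
  (2-4)^2=4, (3-7)^2=16, (1-5)^2=16, (6-1)^2=25, (7-3)^2=16, (5-6)^2=1, (4-2)^2=4
sum(d^2) = 82.
Step 3: rho = 1 - 6*82 / (7*(7^2 - 1)) = 1 - 492/336 = -0.464286.
Step 4: Under H0, t = rho * sqrt((n-2)/(1-rho^2)) = -1.1722 ~ t(5).
Step 5: Two-sided p-value from the t-distribution with 5 df = 0.293934.
Step 6: alpha = 0.1. fail to reject H0.

rho = -0.4643, p = 0.293934, fail to reject H0 at alpha = 0.1.


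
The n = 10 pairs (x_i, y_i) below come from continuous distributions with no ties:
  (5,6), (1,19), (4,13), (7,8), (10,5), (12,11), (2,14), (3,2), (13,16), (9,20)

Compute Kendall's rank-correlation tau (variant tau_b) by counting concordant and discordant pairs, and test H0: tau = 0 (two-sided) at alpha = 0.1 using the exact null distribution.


Step 1: Enumerate the 45 unordered pairs (i,j) with i<j and classify each by sign(x_j-x_i) * sign(y_j-y_i).
  (1,2):dx=-4,dy=+13->D; (1,3):dx=-1,dy=+7->D; (1,4):dx=+2,dy=+2->C; (1,5):dx=+5,dy=-1->D
  (1,6):dx=+7,dy=+5->C; (1,7):dx=-3,dy=+8->D; (1,8):dx=-2,dy=-4->C; (1,9):dx=+8,dy=+10->C
  (1,10):dx=+4,dy=+14->C; (2,3):dx=+3,dy=-6->D; (2,4):dx=+6,dy=-11->D; (2,5):dx=+9,dy=-14->D
  (2,6):dx=+11,dy=-8->D; (2,7):dx=+1,dy=-5->D; (2,8):dx=+2,dy=-17->D; (2,9):dx=+12,dy=-3->D
  (2,10):dx=+8,dy=+1->C; (3,4):dx=+3,dy=-5->D; (3,5):dx=+6,dy=-8->D; (3,6):dx=+8,dy=-2->D
  (3,7):dx=-2,dy=+1->D; (3,8):dx=-1,dy=-11->C; (3,9):dx=+9,dy=+3->C; (3,10):dx=+5,dy=+7->C
  (4,5):dx=+3,dy=-3->D; (4,6):dx=+5,dy=+3->C; (4,7):dx=-5,dy=+6->D; (4,8):dx=-4,dy=-6->C
  (4,9):dx=+6,dy=+8->C; (4,10):dx=+2,dy=+12->C; (5,6):dx=+2,dy=+6->C; (5,7):dx=-8,dy=+9->D
  (5,8):dx=-7,dy=-3->C; (5,9):dx=+3,dy=+11->C; (5,10):dx=-1,dy=+15->D; (6,7):dx=-10,dy=+3->D
  (6,8):dx=-9,dy=-9->C; (6,9):dx=+1,dy=+5->C; (6,10):dx=-3,dy=+9->D; (7,8):dx=+1,dy=-12->D
  (7,9):dx=+11,dy=+2->C; (7,10):dx=+7,dy=+6->C; (8,9):dx=+10,dy=+14->C; (8,10):dx=+6,dy=+18->C
  (9,10):dx=-4,dy=+4->D
Step 2: C = 22, D = 23, total pairs = 45.
Step 3: tau = (C - D)/(n(n-1)/2) = (22 - 23)/45 = -0.022222.
Step 4: Exact two-sided p-value (enumerate n! = 3628800 permutations of y under H0): p = 1.000000.
Step 5: alpha = 0.1. fail to reject H0.

tau_b = -0.0222 (C=22, D=23), p = 1.000000, fail to reject H0.


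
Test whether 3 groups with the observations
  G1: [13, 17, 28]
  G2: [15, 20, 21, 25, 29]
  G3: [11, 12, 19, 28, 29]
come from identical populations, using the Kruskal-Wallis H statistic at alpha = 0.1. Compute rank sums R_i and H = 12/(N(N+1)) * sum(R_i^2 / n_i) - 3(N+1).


Step 1: Combine all N = 13 observations and assign midranks.
sorted (value, group, rank): (11,G3,1), (12,G3,2), (13,G1,3), (15,G2,4), (17,G1,5), (19,G3,6), (20,G2,7), (21,G2,8), (25,G2,9), (28,G1,10.5), (28,G3,10.5), (29,G2,12.5), (29,G3,12.5)
Step 2: Sum ranks within each group.
R_1 = 18.5 (n_1 = 3)
R_2 = 40.5 (n_2 = 5)
R_3 = 32 (n_3 = 5)
Step 3: H = 12/(N(N+1)) * sum(R_i^2/n_i) - 3(N+1)
     = 12/(13*14) * (18.5^2/3 + 40.5^2/5 + 32^2/5) - 3*14
     = 0.065934 * 646.933 - 42
     = 0.654945.
Step 4: Ties present; correction factor C = 1 - 12/(13^3 - 13) = 0.994505. Corrected H = 0.654945 / 0.994505 = 0.658564.
Step 5: Under H0, H ~ chi^2(2); p-value = 0.719440.
Step 6: alpha = 0.1. fail to reject H0.

H = 0.6586, df = 2, p = 0.719440, fail to reject H0.


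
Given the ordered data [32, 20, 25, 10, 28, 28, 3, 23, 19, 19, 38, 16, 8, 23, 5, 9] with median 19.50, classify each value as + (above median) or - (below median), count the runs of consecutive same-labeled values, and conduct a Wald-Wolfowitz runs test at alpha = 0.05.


Step 1: Compute median = 19.50; label A = above, B = below.
Labels in order: AAABAABABBABBABB  (n_A = 8, n_B = 8)
Step 2: Count runs R = 10.
Step 3: Under H0 (random ordering), E[R] = 2*n_A*n_B/(n_A+n_B) + 1 = 2*8*8/16 + 1 = 9.0000.
        Var[R] = 2*n_A*n_B*(2*n_A*n_B - n_A - n_B) / ((n_A+n_B)^2 * (n_A+n_B-1)) = 14336/3840 = 3.7333.
        SD[R] = 1.9322.
Step 4: Continuity-corrected z = (R - 0.5 - E[R]) / SD[R] = (10 - 0.5 - 9.0000) / 1.9322 = 0.2588.
Step 5: Two-sided p-value via normal approximation = 2*(1 - Phi(|z|)) = 0.795809.
Step 6: alpha = 0.05. fail to reject H0.

R = 10, z = 0.2588, p = 0.795809, fail to reject H0.


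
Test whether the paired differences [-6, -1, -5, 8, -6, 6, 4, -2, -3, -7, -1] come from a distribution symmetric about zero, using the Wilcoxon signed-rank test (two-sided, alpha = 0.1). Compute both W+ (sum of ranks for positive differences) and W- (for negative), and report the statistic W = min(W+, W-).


Step 1: Drop any zero differences (none here) and take |d_i|.
|d| = [6, 1, 5, 8, 6, 6, 4, 2, 3, 7, 1]
Step 2: Midrank |d_i| (ties get averaged ranks).
ranks: |6|->8, |1|->1.5, |5|->6, |8|->11, |6|->8, |6|->8, |4|->5, |2|->3, |3|->4, |7|->10, |1|->1.5
Step 3: Attach original signs; sum ranks with positive sign and with negative sign.
W+ = 11 + 8 + 5 = 24
W- = 8 + 1.5 + 6 + 8 + 3 + 4 + 10 + 1.5 = 42
(Check: W+ + W- = 66 should equal n(n+1)/2 = 66.)
Step 4: Test statistic W = min(W+, W-) = 24.
Step 5: Ties in |d|, so use the tie-corrected normal approximation.
        E[W] = n(n+1)/4 = 11*12/4 = 33.
        Tie groups: |d|=1 (t=2), |d|=6 (t=3); sum(t^3 - t) = 30.
        Var[W] = n(n+1)(2n+1)/24 - sum(t^3-t)/48 = 3036/24 - 30/48 = 125.875.
        z = (W - E[W]) / sqrt(Var[W]) = (24 - 33) / 11.2194 = -0.8022.
        Two-sided p = 2*Phi(z) = 0.422448.
Step 6: alpha = 0.1. fail to reject H0.

W+ = 24, W- = 42, W = min = 24, p = 0.422448, fail to reject H0.


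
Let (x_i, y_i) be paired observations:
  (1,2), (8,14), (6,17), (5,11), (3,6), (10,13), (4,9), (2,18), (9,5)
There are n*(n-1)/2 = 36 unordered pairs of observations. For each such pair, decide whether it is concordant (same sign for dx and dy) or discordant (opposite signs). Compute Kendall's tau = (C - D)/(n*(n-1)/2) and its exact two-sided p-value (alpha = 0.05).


Step 1: Enumerate the 36 unordered pairs (i,j) with i<j and classify each by sign(x_j-x_i) * sign(y_j-y_i).
  (1,2):dx=+7,dy=+12->C; (1,3):dx=+5,dy=+15->C; (1,4):dx=+4,dy=+9->C; (1,5):dx=+2,dy=+4->C
  (1,6):dx=+9,dy=+11->C; (1,7):dx=+3,dy=+7->C; (1,8):dx=+1,dy=+16->C; (1,9):dx=+8,dy=+3->C
  (2,3):dx=-2,dy=+3->D; (2,4):dx=-3,dy=-3->C; (2,5):dx=-5,dy=-8->C; (2,6):dx=+2,dy=-1->D
  (2,7):dx=-4,dy=-5->C; (2,8):dx=-6,dy=+4->D; (2,9):dx=+1,dy=-9->D; (3,4):dx=-1,dy=-6->C
  (3,5):dx=-3,dy=-11->C; (3,6):dx=+4,dy=-4->D; (3,7):dx=-2,dy=-8->C; (3,8):dx=-4,dy=+1->D
  (3,9):dx=+3,dy=-12->D; (4,5):dx=-2,dy=-5->C; (4,6):dx=+5,dy=+2->C; (4,7):dx=-1,dy=-2->C
  (4,8):dx=-3,dy=+7->D; (4,9):dx=+4,dy=-6->D; (5,6):dx=+7,dy=+7->C; (5,7):dx=+1,dy=+3->C
  (5,8):dx=-1,dy=+12->D; (5,9):dx=+6,dy=-1->D; (6,7):dx=-6,dy=-4->C; (6,8):dx=-8,dy=+5->D
  (6,9):dx=-1,dy=-8->C; (7,8):dx=-2,dy=+9->D; (7,9):dx=+5,dy=-4->D; (8,9):dx=+7,dy=-13->D
Step 2: C = 21, D = 15, total pairs = 36.
Step 3: tau = (C - D)/(n(n-1)/2) = (21 - 15)/36 = 0.166667.
Step 4: Exact two-sided p-value (enumerate n! = 362880 permutations of y under H0): p = 0.612202.
Step 5: alpha = 0.05. fail to reject H0.

tau_b = 0.1667 (C=21, D=15), p = 0.612202, fail to reject H0.


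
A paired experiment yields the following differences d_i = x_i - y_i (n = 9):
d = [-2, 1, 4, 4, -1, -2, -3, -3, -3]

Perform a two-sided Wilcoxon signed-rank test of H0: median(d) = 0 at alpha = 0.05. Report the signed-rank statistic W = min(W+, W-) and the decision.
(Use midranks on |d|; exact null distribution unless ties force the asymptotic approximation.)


Step 1: Drop any zero differences (none here) and take |d_i|.
|d| = [2, 1, 4, 4, 1, 2, 3, 3, 3]
Step 2: Midrank |d_i| (ties get averaged ranks).
ranks: |2|->3.5, |1|->1.5, |4|->8.5, |4|->8.5, |1|->1.5, |2|->3.5, |3|->6, |3|->6, |3|->6
Step 3: Attach original signs; sum ranks with positive sign and with negative sign.
W+ = 1.5 + 8.5 + 8.5 = 18.5
W- = 3.5 + 1.5 + 3.5 + 6 + 6 + 6 = 26.5
(Check: W+ + W- = 45 should equal n(n+1)/2 = 45.)
Step 4: Test statistic W = min(W+, W-) = 18.5.
Step 5: Ties in |d|, so use the tie-corrected normal approximation.
        E[W] = n(n+1)/4 = 9*10/4 = 22.5.
        Tie groups: |d|=1 (t=2), |d|=2 (t=2), |d|=3 (t=3), |d|=4 (t=2); sum(t^3 - t) = 42.
        Var[W] = n(n+1)(2n+1)/24 - sum(t^3-t)/48 = 1710/24 - 42/48 = 70.375.
        z = (W - E[W]) / sqrt(Var[W]) = (18.5 - 22.5) / 8.3890 = -0.4768.
        Two-sided p = 2*Phi(z) = 0.633493.
Step 6: alpha = 0.05. fail to reject H0.

W+ = 18.5, W- = 26.5, W = min = 18.5, p = 0.633493, fail to reject H0.


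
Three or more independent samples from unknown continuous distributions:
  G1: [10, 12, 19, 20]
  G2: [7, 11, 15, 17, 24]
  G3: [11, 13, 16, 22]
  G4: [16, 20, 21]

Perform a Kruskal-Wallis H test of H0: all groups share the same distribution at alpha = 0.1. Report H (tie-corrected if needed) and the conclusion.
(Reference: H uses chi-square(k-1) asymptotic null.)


Step 1: Combine all N = 16 observations and assign midranks.
sorted (value, group, rank): (7,G2,1), (10,G1,2), (11,G2,3.5), (11,G3,3.5), (12,G1,5), (13,G3,6), (15,G2,7), (16,G3,8.5), (16,G4,8.5), (17,G2,10), (19,G1,11), (20,G1,12.5), (20,G4,12.5), (21,G4,14), (22,G3,15), (24,G2,16)
Step 2: Sum ranks within each group.
R_1 = 30.5 (n_1 = 4)
R_2 = 37.5 (n_2 = 5)
R_3 = 33 (n_3 = 4)
R_4 = 35 (n_4 = 3)
Step 3: H = 12/(N(N+1)) * sum(R_i^2/n_i) - 3(N+1)
     = 12/(16*17) * (30.5^2/4 + 37.5^2/5 + 33^2/4 + 35^2/3) - 3*17
     = 0.044118 * 1194.4 - 51
     = 1.693934.
Step 4: Ties present; correction factor C = 1 - 18/(16^3 - 16) = 0.995588. Corrected H = 1.693934 / 0.995588 = 1.701440.
Step 5: Under H0, H ~ chi^2(3); p-value = 0.636614.
Step 6: alpha = 0.1. fail to reject H0.

H = 1.7014, df = 3, p = 0.636614, fail to reject H0.


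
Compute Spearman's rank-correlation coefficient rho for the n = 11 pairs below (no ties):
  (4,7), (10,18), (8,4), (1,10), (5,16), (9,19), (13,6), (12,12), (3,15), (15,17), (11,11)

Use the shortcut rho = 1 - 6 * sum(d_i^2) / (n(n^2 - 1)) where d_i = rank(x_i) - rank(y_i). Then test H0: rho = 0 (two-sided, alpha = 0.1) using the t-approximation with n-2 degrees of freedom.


Step 1: Rank x and y separately (midranks; no ties here).
rank(x): 4->3, 10->7, 8->5, 1->1, 5->4, 9->6, 13->10, 12->9, 3->2, 15->11, 11->8
rank(y): 7->3, 18->10, 4->1, 10->4, 16->8, 19->11, 6->2, 12->6, 15->7, 17->9, 11->5
Step 2: d_i = R_x(i) - R_y(i); compute d_i^2.
  (3-3)^2=0, (7-10)^2=9, (5-1)^2=16, (1-4)^2=9, (4-8)^2=16, (6-11)^2=25, (10-2)^2=64, (9-6)^2=9, (2-7)^2=25, (11-9)^2=4, (8-5)^2=9
sum(d^2) = 186.
Step 3: rho = 1 - 6*186 / (11*(11^2 - 1)) = 1 - 1116/1320 = 0.154545.
Step 4: Under H0, t = rho * sqrt((n-2)/(1-rho^2)) = 0.4693 ~ t(9).
Step 5: Two-sided p-value from the t-distribution with 9 df = 0.650034.
Step 6: alpha = 0.1. fail to reject H0.

rho = 0.1545, p = 0.650034, fail to reject H0 at alpha = 0.1.


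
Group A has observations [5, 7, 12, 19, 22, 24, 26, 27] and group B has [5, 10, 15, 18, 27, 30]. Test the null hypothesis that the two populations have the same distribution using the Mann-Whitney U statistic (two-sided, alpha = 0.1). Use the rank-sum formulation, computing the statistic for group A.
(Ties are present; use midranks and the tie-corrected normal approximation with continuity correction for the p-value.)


Step 1: Combine and sort all 14 observations; assign midranks.
sorted (value, group): (5,X), (5,Y), (7,X), (10,Y), (12,X), (15,Y), (18,Y), (19,X), (22,X), (24,X), (26,X), (27,X), (27,Y), (30,Y)
ranks: 5->1.5, 5->1.5, 7->3, 10->4, 12->5, 15->6, 18->7, 19->8, 22->9, 24->10, 26->11, 27->12.5, 27->12.5, 30->14
Step 2: Rank sum for X: R1 = 1.5 + 3 + 5 + 8 + 9 + 10 + 11 + 12.5 = 60.
Step 3: U_X = R1 - n1(n1+1)/2 = 60 - 8*9/2 = 60 - 36 = 24.
       U_Y = n1*n2 - U_X = 48 - 24 = 24.
Step 4: Ties are present, so use the tie-corrected normal approximation (with continuity correction) for the p-value.
Step 5: p-value = 1.000000; compare to alpha = 0.1. fail to reject H0.

U_X = 24, p = 1.000000, fail to reject H0 at alpha = 0.1.


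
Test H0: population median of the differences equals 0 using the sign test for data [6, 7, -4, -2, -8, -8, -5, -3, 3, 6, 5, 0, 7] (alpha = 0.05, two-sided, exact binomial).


Step 1: Discard zero differences. Original n = 13; n_eff = number of nonzero differences = 12.
Nonzero differences (with sign): +6, +7, -4, -2, -8, -8, -5, -3, +3, +6, +5, +7
Step 2: Count signs: positive = 6, negative = 6.
Step 3: Under H0: P(positive) = 0.5, so the number of positives S ~ Bin(12, 0.5).
Step 4: Two-sided exact p-value = sum of Bin(12,0.5) probabilities at or below the observed probability = 1.000000.
Step 5: alpha = 0.05. fail to reject H0.

n_eff = 12, pos = 6, neg = 6, p = 1.000000, fail to reject H0.


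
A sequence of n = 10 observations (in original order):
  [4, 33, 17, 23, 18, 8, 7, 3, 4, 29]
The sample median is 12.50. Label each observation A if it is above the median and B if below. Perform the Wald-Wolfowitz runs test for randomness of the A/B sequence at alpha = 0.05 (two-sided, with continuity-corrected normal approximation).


Step 1: Compute median = 12.50; label A = above, B = below.
Labels in order: BAAAABBBBA  (n_A = 5, n_B = 5)
Step 2: Count runs R = 4.
Step 3: Under H0 (random ordering), E[R] = 2*n_A*n_B/(n_A+n_B) + 1 = 2*5*5/10 + 1 = 6.0000.
        Var[R] = 2*n_A*n_B*(2*n_A*n_B - n_A - n_B) / ((n_A+n_B)^2 * (n_A+n_B-1)) = 2000/900 = 2.2222.
        SD[R] = 1.4907.
Step 4: Continuity-corrected z = (R + 0.5 - E[R]) / SD[R] = (4 + 0.5 - 6.0000) / 1.4907 = -1.0062.
Step 5: Two-sided p-value via normal approximation = 2*(1 - Phi(|z|)) = 0.314305.
Step 6: alpha = 0.05. fail to reject H0.

R = 4, z = -1.0062, p = 0.314305, fail to reject H0.


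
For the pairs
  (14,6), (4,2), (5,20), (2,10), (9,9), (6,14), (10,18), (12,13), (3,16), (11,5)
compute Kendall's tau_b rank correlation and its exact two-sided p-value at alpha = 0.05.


Step 1: Enumerate the 45 unordered pairs (i,j) with i<j and classify each by sign(x_j-x_i) * sign(y_j-y_i).
  (1,2):dx=-10,dy=-4->C; (1,3):dx=-9,dy=+14->D; (1,4):dx=-12,dy=+4->D; (1,5):dx=-5,dy=+3->D
  (1,6):dx=-8,dy=+8->D; (1,7):dx=-4,dy=+12->D; (1,8):dx=-2,dy=+7->D; (1,9):dx=-11,dy=+10->D
  (1,10):dx=-3,dy=-1->C; (2,3):dx=+1,dy=+18->C; (2,4):dx=-2,dy=+8->D; (2,5):dx=+5,dy=+7->C
  (2,6):dx=+2,dy=+12->C; (2,7):dx=+6,dy=+16->C; (2,8):dx=+8,dy=+11->C; (2,9):dx=-1,dy=+14->D
  (2,10):dx=+7,dy=+3->C; (3,4):dx=-3,dy=-10->C; (3,5):dx=+4,dy=-11->D; (3,6):dx=+1,dy=-6->D
  (3,7):dx=+5,dy=-2->D; (3,8):dx=+7,dy=-7->D; (3,9):dx=-2,dy=-4->C; (3,10):dx=+6,dy=-15->D
  (4,5):dx=+7,dy=-1->D; (4,6):dx=+4,dy=+4->C; (4,7):dx=+8,dy=+8->C; (4,8):dx=+10,dy=+3->C
  (4,9):dx=+1,dy=+6->C; (4,10):dx=+9,dy=-5->D; (5,6):dx=-3,dy=+5->D; (5,7):dx=+1,dy=+9->C
  (5,8):dx=+3,dy=+4->C; (5,9):dx=-6,dy=+7->D; (5,10):dx=+2,dy=-4->D; (6,7):dx=+4,dy=+4->C
  (6,8):dx=+6,dy=-1->D; (6,9):dx=-3,dy=+2->D; (6,10):dx=+5,dy=-9->D; (7,8):dx=+2,dy=-5->D
  (7,9):dx=-7,dy=-2->C; (7,10):dx=+1,dy=-13->D; (8,9):dx=-9,dy=+3->D; (8,10):dx=-1,dy=-8->C
  (9,10):dx=+8,dy=-11->D
Step 2: C = 19, D = 26, total pairs = 45.
Step 3: tau = (C - D)/(n(n-1)/2) = (19 - 26)/45 = -0.155556.
Step 4: Exact two-sided p-value (enumerate n! = 3628800 permutations of y under H0): p = 0.600654.
Step 5: alpha = 0.05. fail to reject H0.

tau_b = -0.1556 (C=19, D=26), p = 0.600654, fail to reject H0.


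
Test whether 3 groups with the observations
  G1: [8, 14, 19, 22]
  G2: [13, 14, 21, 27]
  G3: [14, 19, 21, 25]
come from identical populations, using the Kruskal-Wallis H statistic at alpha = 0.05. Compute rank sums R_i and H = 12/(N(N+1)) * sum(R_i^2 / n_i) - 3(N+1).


Step 1: Combine all N = 12 observations and assign midranks.
sorted (value, group, rank): (8,G1,1), (13,G2,2), (14,G1,4), (14,G2,4), (14,G3,4), (19,G1,6.5), (19,G3,6.5), (21,G2,8.5), (21,G3,8.5), (22,G1,10), (25,G3,11), (27,G2,12)
Step 2: Sum ranks within each group.
R_1 = 21.5 (n_1 = 4)
R_2 = 26.5 (n_2 = 4)
R_3 = 30 (n_3 = 4)
Step 3: H = 12/(N(N+1)) * sum(R_i^2/n_i) - 3(N+1)
     = 12/(12*13) * (21.5^2/4 + 26.5^2/4 + 30^2/4) - 3*13
     = 0.076923 * 516.125 - 39
     = 0.701923.
Step 4: Ties present; correction factor C = 1 - 36/(12^3 - 12) = 0.979021. Corrected H = 0.701923 / 0.979021 = 0.716964.
Step 5: Under H0, H ~ chi^2(2); p-value = 0.698736.
Step 6: alpha = 0.05. fail to reject H0.

H = 0.7170, df = 2, p = 0.698736, fail to reject H0.


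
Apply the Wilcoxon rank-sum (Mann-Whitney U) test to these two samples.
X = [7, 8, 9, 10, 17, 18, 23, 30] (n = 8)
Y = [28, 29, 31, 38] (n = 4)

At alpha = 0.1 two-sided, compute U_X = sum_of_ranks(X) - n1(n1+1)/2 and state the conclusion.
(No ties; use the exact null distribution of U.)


Step 1: Combine and sort all 12 observations; assign midranks.
sorted (value, group): (7,X), (8,X), (9,X), (10,X), (17,X), (18,X), (23,X), (28,Y), (29,Y), (30,X), (31,Y), (38,Y)
ranks: 7->1, 8->2, 9->3, 10->4, 17->5, 18->6, 23->7, 28->8, 29->9, 30->10, 31->11, 38->12
Step 2: Rank sum for X: R1 = 1 + 2 + 3 + 4 + 5 + 6 + 7 + 10 = 38.
Step 3: U_X = R1 - n1(n1+1)/2 = 38 - 8*9/2 = 38 - 36 = 2.
       U_Y = n1*n2 - U_X = 32 - 2 = 30.
Step 4: No ties, so the exact null distribution of U (based on enumerating the C(12,8) = 495 equally likely rank assignments) gives the two-sided p-value.
Step 5: p-value = 0.016162; compare to alpha = 0.1. reject H0.

U_X = 2, p = 0.016162, reject H0 at alpha = 0.1.


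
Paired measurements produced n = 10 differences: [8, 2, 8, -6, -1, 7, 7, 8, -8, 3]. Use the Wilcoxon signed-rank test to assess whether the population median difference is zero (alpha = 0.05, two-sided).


Step 1: Drop any zero differences (none here) and take |d_i|.
|d| = [8, 2, 8, 6, 1, 7, 7, 8, 8, 3]
Step 2: Midrank |d_i| (ties get averaged ranks).
ranks: |8|->8.5, |2|->2, |8|->8.5, |6|->4, |1|->1, |7|->5.5, |7|->5.5, |8|->8.5, |8|->8.5, |3|->3
Step 3: Attach original signs; sum ranks with positive sign and with negative sign.
W+ = 8.5 + 2 + 8.5 + 5.5 + 5.5 + 8.5 + 3 = 41.5
W- = 4 + 1 + 8.5 = 13.5
(Check: W+ + W- = 55 should equal n(n+1)/2 = 55.)
Step 4: Test statistic W = min(W+, W-) = 13.5.
Step 5: Ties in |d|, so use the tie-corrected normal approximation.
        E[W] = n(n+1)/4 = 10*11/4 = 27.5.
        Tie groups: |d|=7 (t=2), |d|=8 (t=4); sum(t^3 - t) = 66.
        Var[W] = n(n+1)(2n+1)/24 - sum(t^3-t)/48 = 2310/24 - 66/48 = 94.875.
        z = (W - E[W]) / sqrt(Var[W]) = (13.5 - 27.5) / 9.7404 = -1.4373.
        Two-sided p = 2*Phi(z) = 0.150628.
Step 6: alpha = 0.05. fail to reject H0.

W+ = 41.5, W- = 13.5, W = min = 13.5, p = 0.150628, fail to reject H0.


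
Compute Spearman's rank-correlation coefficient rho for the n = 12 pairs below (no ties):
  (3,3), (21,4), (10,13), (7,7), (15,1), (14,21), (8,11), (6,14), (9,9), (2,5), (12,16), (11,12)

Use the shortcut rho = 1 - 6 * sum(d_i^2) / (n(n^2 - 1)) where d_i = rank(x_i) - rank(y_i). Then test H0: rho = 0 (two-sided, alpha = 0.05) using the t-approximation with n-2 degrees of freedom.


Step 1: Rank x and y separately (midranks; no ties here).
rank(x): 3->2, 21->12, 10->7, 7->4, 15->11, 14->10, 8->5, 6->3, 9->6, 2->1, 12->9, 11->8
rank(y): 3->2, 4->3, 13->9, 7->5, 1->1, 21->12, 11->7, 14->10, 9->6, 5->4, 16->11, 12->8
Step 2: d_i = R_x(i) - R_y(i); compute d_i^2.
  (2-2)^2=0, (12-3)^2=81, (7-9)^2=4, (4-5)^2=1, (11-1)^2=100, (10-12)^2=4, (5-7)^2=4, (3-10)^2=49, (6-6)^2=0, (1-4)^2=9, (9-11)^2=4, (8-8)^2=0
sum(d^2) = 256.
Step 3: rho = 1 - 6*256 / (12*(12^2 - 1)) = 1 - 1536/1716 = 0.104895.
Step 4: Under H0, t = rho * sqrt((n-2)/(1-rho^2)) = 0.3335 ~ t(10).
Step 5: Two-sided p-value from the t-distribution with 10 df = 0.745609.
Step 6: alpha = 0.05. fail to reject H0.

rho = 0.1049, p = 0.745609, fail to reject H0 at alpha = 0.05.


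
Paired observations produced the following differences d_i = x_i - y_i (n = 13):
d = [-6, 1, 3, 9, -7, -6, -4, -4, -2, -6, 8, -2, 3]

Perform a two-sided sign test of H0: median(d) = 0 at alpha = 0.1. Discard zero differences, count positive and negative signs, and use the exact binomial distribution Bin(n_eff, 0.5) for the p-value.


Step 1: Discard zero differences. Original n = 13; n_eff = number of nonzero differences = 13.
Nonzero differences (with sign): -6, +1, +3, +9, -7, -6, -4, -4, -2, -6, +8, -2, +3
Step 2: Count signs: positive = 5, negative = 8.
Step 3: Under H0: P(positive) = 0.5, so the number of positives S ~ Bin(13, 0.5).
Step 4: Two-sided exact p-value = sum of Bin(13,0.5) probabilities at or below the observed probability = 0.581055.
Step 5: alpha = 0.1. fail to reject H0.

n_eff = 13, pos = 5, neg = 8, p = 0.581055, fail to reject H0.


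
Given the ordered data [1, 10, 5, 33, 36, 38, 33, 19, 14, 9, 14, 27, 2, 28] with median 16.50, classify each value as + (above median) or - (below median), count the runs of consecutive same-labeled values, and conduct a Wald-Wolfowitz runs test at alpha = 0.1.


Step 1: Compute median = 16.50; label A = above, B = below.
Labels in order: BBBAAAAABBBABA  (n_A = 7, n_B = 7)
Step 2: Count runs R = 6.
Step 3: Under H0 (random ordering), E[R] = 2*n_A*n_B/(n_A+n_B) + 1 = 2*7*7/14 + 1 = 8.0000.
        Var[R] = 2*n_A*n_B*(2*n_A*n_B - n_A - n_B) / ((n_A+n_B)^2 * (n_A+n_B-1)) = 8232/2548 = 3.2308.
        SD[R] = 1.7974.
Step 4: Continuity-corrected z = (R + 0.5 - E[R]) / SD[R] = (6 + 0.5 - 8.0000) / 1.7974 = -0.8345.
Step 5: Two-sided p-value via normal approximation = 2*(1 - Phi(|z|)) = 0.403986.
Step 6: alpha = 0.1. fail to reject H0.

R = 6, z = -0.8345, p = 0.403986, fail to reject H0.


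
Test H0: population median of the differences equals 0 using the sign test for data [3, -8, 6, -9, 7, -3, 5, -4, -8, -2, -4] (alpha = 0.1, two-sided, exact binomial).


Step 1: Discard zero differences. Original n = 11; n_eff = number of nonzero differences = 11.
Nonzero differences (with sign): +3, -8, +6, -9, +7, -3, +5, -4, -8, -2, -4
Step 2: Count signs: positive = 4, negative = 7.
Step 3: Under H0: P(positive) = 0.5, so the number of positives S ~ Bin(11, 0.5).
Step 4: Two-sided exact p-value = sum of Bin(11,0.5) probabilities at or below the observed probability = 0.548828.
Step 5: alpha = 0.1. fail to reject H0.

n_eff = 11, pos = 4, neg = 7, p = 0.548828, fail to reject H0.


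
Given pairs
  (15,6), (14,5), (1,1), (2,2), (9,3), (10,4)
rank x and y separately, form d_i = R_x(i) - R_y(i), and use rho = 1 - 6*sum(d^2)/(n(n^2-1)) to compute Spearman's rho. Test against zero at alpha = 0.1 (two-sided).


Step 1: Rank x and y separately (midranks; no ties here).
rank(x): 15->6, 14->5, 1->1, 2->2, 9->3, 10->4
rank(y): 6->6, 5->5, 1->1, 2->2, 3->3, 4->4
Step 2: d_i = R_x(i) - R_y(i); compute d_i^2.
  (6-6)^2=0, (5-5)^2=0, (1-1)^2=0, (2-2)^2=0, (3-3)^2=0, (4-4)^2=0
sum(d^2) = 0.
Step 3: rho = 1 - 6*0 / (6*(6^2 - 1)) = 1 - 0/210 = 1.000000.
Step 5: Two-sided p-value from the t-distribution with 4 df = 0.000000.
Step 6: alpha = 0.1. reject H0.

rho = 1.0000, p = 0.000000, reject H0 at alpha = 0.1.


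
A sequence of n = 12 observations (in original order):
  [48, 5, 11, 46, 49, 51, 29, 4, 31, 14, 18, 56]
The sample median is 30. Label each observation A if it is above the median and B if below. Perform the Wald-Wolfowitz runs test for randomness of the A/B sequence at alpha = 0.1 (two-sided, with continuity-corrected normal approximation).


Step 1: Compute median = 30; label A = above, B = below.
Labels in order: ABBAAABBABBA  (n_A = 6, n_B = 6)
Step 2: Count runs R = 7.
Step 3: Under H0 (random ordering), E[R] = 2*n_A*n_B/(n_A+n_B) + 1 = 2*6*6/12 + 1 = 7.0000.
        Var[R] = 2*n_A*n_B*(2*n_A*n_B - n_A - n_B) / ((n_A+n_B)^2 * (n_A+n_B-1)) = 4320/1584 = 2.7273.
        SD[R] = 1.6514.
Step 4: R = E[R], so z = 0 with no continuity correction.
Step 5: Two-sided p-value via normal approximation = 2*(1 - Phi(|z|)) = 1.000000.
Step 6: alpha = 0.1. fail to reject H0.

R = 7, z = 0.0000, p = 1.000000, fail to reject H0.


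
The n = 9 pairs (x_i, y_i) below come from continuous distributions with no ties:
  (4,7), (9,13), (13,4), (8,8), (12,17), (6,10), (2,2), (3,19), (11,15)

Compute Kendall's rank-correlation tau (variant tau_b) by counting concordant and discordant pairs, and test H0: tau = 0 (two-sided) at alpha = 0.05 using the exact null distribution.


Step 1: Enumerate the 36 unordered pairs (i,j) with i<j and classify each by sign(x_j-x_i) * sign(y_j-y_i).
  (1,2):dx=+5,dy=+6->C; (1,3):dx=+9,dy=-3->D; (1,4):dx=+4,dy=+1->C; (1,5):dx=+8,dy=+10->C
  (1,6):dx=+2,dy=+3->C; (1,7):dx=-2,dy=-5->C; (1,8):dx=-1,dy=+12->D; (1,9):dx=+7,dy=+8->C
  (2,3):dx=+4,dy=-9->D; (2,4):dx=-1,dy=-5->C; (2,5):dx=+3,dy=+4->C; (2,6):dx=-3,dy=-3->C
  (2,7):dx=-7,dy=-11->C; (2,8):dx=-6,dy=+6->D; (2,9):dx=+2,dy=+2->C; (3,4):dx=-5,dy=+4->D
  (3,5):dx=-1,dy=+13->D; (3,6):dx=-7,dy=+6->D; (3,7):dx=-11,dy=-2->C; (3,8):dx=-10,dy=+15->D
  (3,9):dx=-2,dy=+11->D; (4,5):dx=+4,dy=+9->C; (4,6):dx=-2,dy=+2->D; (4,7):dx=-6,dy=-6->C
  (4,8):dx=-5,dy=+11->D; (4,9):dx=+3,dy=+7->C; (5,6):dx=-6,dy=-7->C; (5,7):dx=-10,dy=-15->C
  (5,8):dx=-9,dy=+2->D; (5,9):dx=-1,dy=-2->C; (6,7):dx=-4,dy=-8->C; (6,8):dx=-3,dy=+9->D
  (6,9):dx=+5,dy=+5->C; (7,8):dx=+1,dy=+17->C; (7,9):dx=+9,dy=+13->C; (8,9):dx=+8,dy=-4->D
Step 2: C = 22, D = 14, total pairs = 36.
Step 3: tau = (C - D)/(n(n-1)/2) = (22 - 14)/36 = 0.222222.
Step 4: Exact two-sided p-value (enumerate n! = 362880 permutations of y under H0): p = 0.476709.
Step 5: alpha = 0.05. fail to reject H0.

tau_b = 0.2222 (C=22, D=14), p = 0.476709, fail to reject H0.


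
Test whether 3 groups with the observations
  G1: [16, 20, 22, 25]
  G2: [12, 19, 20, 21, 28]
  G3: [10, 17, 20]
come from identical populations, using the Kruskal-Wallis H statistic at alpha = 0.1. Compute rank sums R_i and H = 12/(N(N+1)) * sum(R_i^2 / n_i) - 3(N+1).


Step 1: Combine all N = 12 observations and assign midranks.
sorted (value, group, rank): (10,G3,1), (12,G2,2), (16,G1,3), (17,G3,4), (19,G2,5), (20,G1,7), (20,G2,7), (20,G3,7), (21,G2,9), (22,G1,10), (25,G1,11), (28,G2,12)
Step 2: Sum ranks within each group.
R_1 = 31 (n_1 = 4)
R_2 = 35 (n_2 = 5)
R_3 = 12 (n_3 = 3)
Step 3: H = 12/(N(N+1)) * sum(R_i^2/n_i) - 3(N+1)
     = 12/(12*13) * (31^2/4 + 35^2/5 + 12^2/3) - 3*13
     = 0.076923 * 533.25 - 39
     = 2.019231.
Step 4: Ties present; correction factor C = 1 - 24/(12^3 - 12) = 0.986014. Corrected H = 2.019231 / 0.986014 = 2.047872.
Step 5: Under H0, H ~ chi^2(2); p-value = 0.359178.
Step 6: alpha = 0.1. fail to reject H0.

H = 2.0479, df = 2, p = 0.359178, fail to reject H0.


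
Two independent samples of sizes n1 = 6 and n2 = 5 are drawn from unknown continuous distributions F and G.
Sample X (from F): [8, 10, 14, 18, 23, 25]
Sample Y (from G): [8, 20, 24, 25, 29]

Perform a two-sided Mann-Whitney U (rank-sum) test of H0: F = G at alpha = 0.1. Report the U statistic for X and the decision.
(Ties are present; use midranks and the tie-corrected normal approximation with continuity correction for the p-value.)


Step 1: Combine and sort all 11 observations; assign midranks.
sorted (value, group): (8,X), (8,Y), (10,X), (14,X), (18,X), (20,Y), (23,X), (24,Y), (25,X), (25,Y), (29,Y)
ranks: 8->1.5, 8->1.5, 10->3, 14->4, 18->5, 20->6, 23->7, 24->8, 25->9.5, 25->9.5, 29->11
Step 2: Rank sum for X: R1 = 1.5 + 3 + 4 + 5 + 7 + 9.5 = 30.
Step 3: U_X = R1 - n1(n1+1)/2 = 30 - 6*7/2 = 30 - 21 = 9.
       U_Y = n1*n2 - U_X = 30 - 9 = 21.
Step 4: Ties are present, so use the tie-corrected normal approximation (with continuity correction) for the p-value.
Step 5: p-value = 0.313093; compare to alpha = 0.1. fail to reject H0.

U_X = 9, p = 0.313093, fail to reject H0 at alpha = 0.1.


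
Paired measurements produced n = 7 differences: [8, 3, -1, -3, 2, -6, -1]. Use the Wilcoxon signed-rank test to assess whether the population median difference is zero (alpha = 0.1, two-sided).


Step 1: Drop any zero differences (none here) and take |d_i|.
|d| = [8, 3, 1, 3, 2, 6, 1]
Step 2: Midrank |d_i| (ties get averaged ranks).
ranks: |8|->7, |3|->4.5, |1|->1.5, |3|->4.5, |2|->3, |6|->6, |1|->1.5
Step 3: Attach original signs; sum ranks with positive sign and with negative sign.
W+ = 7 + 4.5 + 3 = 14.5
W- = 1.5 + 4.5 + 6 + 1.5 = 13.5
(Check: W+ + W- = 28 should equal n(n+1)/2 = 28.)
Step 4: Test statistic W = min(W+, W-) = 13.5.
Step 5: Ties in |d|, so use the tie-corrected normal approximation.
        E[W] = n(n+1)/4 = 7*8/4 = 14.
        Tie groups: |d|=1 (t=2), |d|=3 (t=2); sum(t^3 - t) = 12.
        Var[W] = n(n+1)(2n+1)/24 - sum(t^3-t)/48 = 840/24 - 12/48 = 34.75.
        z = (W - E[W]) / sqrt(Var[W]) = (13.5 - 14) / 5.8949 = -0.0848.
        Two-sided p = 2*Phi(z) = 0.932405.
Step 6: alpha = 0.1. fail to reject H0.

W+ = 14.5, W- = 13.5, W = min = 13.5, p = 0.932405, fail to reject H0.
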